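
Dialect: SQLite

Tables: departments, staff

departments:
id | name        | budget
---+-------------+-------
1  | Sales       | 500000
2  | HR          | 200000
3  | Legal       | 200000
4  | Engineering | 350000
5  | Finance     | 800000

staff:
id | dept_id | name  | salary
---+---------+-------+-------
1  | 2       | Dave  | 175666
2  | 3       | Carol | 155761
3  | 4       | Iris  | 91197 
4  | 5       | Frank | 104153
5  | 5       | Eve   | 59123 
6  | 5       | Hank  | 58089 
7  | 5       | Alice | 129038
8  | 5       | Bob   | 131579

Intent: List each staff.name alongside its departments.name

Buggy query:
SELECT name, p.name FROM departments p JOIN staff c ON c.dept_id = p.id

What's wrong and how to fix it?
Bug: 'name' exists in both joined tables, so the database can't tell which one is meant

Fix: Qualify the column with its table alias (c.name)

Corrected query:
SELECT c.name, p.name FROM departments p JOIN staff c ON c.dept_id = p.id

Result:
name  | name       
------+------------
Dave  | HR         
Carol | Legal      
Iris  | Engineering
Frank | Finance    
Eve   | Finance    
Hank  | Finance    
Alice | Finance    
Bob   | Finance    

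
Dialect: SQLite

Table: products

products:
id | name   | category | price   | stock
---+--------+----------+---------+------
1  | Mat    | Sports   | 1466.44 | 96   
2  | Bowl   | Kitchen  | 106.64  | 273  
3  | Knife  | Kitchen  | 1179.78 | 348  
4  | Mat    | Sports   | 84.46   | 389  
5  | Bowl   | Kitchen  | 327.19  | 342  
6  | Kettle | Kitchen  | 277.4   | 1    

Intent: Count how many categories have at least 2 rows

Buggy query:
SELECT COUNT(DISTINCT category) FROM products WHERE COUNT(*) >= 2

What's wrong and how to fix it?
Bug: COUNT(*) cannot appear in WHERE; the per-group count doesn't exist yet

Fix: Use a subquery that GROUPs and filters with HAVING, then count its rows

Corrected query:
SELECT COUNT(*) FROM (SELECT category FROM products GROUP BY category HAVING COUNT(*) >= 2)

Result:
COUNT(*)
--------
2       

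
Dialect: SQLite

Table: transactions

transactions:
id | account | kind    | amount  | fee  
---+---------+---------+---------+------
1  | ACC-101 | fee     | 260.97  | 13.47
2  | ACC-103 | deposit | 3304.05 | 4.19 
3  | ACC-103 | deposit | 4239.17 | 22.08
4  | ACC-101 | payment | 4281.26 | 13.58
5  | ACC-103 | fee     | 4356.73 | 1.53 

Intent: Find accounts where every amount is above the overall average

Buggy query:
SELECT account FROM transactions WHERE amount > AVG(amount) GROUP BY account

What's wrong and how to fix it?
Bug: WHERE evaluates per row before aggregation, so AVG() is unavailable

Fix: Compute the overall average in a scalar subquery and compare each group's MIN against it in HAVING

Corrected query:
SELECT account FROM transactions GROUP BY account HAVING MIN(amount) > (SELECT AVG(amount) FROM transactions)

Result:
account
-------
ACC-103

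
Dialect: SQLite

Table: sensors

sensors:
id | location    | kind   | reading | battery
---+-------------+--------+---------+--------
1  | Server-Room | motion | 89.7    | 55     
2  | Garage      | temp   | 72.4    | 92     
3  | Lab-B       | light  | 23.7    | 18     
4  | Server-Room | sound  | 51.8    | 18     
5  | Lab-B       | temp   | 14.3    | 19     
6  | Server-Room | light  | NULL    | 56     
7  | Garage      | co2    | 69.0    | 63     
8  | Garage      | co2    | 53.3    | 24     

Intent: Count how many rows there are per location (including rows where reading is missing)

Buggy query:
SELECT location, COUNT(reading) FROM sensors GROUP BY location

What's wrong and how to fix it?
Bug: COUNT(column) counts non-NULL values only; rows with NULL reading aren't counted

Fix: Use COUNT(*) to count all rows regardless of NULL

Corrected query:
SELECT location, COUNT(*) FROM sensors GROUP BY location

Result:
location    | COUNT(*)
------------+---------
Garage      | 3       
Lab-B       | 2       
Server-Room | 3       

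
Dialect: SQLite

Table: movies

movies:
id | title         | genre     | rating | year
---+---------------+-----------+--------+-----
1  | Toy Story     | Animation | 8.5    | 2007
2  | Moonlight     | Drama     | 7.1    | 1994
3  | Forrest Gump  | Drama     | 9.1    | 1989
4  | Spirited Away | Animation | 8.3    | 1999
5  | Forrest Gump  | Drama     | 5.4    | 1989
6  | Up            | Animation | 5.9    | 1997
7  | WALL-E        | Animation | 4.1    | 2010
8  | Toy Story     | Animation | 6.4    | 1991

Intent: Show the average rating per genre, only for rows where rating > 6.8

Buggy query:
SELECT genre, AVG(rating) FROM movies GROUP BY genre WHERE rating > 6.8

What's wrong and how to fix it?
Bug: Row-level WHERE must come before GROUP BY in the clause order

Fix: Place WHERE between FROM and GROUP BY

Corrected query:
SELECT genre, AVG(rating) FROM movies WHERE rating > 6.8 GROUP BY genre

Result:
genre     | AVG(rating)
----------+------------
Animation | 8.4        
Drama     | 8.1        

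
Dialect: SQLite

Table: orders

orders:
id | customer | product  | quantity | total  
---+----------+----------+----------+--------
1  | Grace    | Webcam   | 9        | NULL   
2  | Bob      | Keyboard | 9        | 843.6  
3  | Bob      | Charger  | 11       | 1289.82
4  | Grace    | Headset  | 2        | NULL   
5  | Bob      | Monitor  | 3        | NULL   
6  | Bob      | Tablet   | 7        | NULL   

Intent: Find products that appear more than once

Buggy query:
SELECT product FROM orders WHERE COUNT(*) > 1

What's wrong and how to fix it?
Bug: COUNT(*) is an aggregate and cannot be used in WHERE

Fix: GROUP BY product, then filter groups with HAVING COUNT(*) > 1

Corrected query:
SELECT product FROM orders GROUP BY product HAVING COUNT(*) > 1

Result:
(no rows)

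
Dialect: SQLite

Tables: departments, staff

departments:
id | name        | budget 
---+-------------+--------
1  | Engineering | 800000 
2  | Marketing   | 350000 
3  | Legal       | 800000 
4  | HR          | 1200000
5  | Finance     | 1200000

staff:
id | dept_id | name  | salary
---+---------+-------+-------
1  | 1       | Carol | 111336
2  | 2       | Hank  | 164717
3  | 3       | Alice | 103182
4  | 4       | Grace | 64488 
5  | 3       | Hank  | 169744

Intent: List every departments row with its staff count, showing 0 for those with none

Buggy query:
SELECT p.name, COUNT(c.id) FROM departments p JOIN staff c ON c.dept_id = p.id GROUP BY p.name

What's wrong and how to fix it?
Bug: INNER JOIN drops departments rows that have no matching staff rows

Fix: Switch to LEFT JOIN to retain unmatched parent rows

Corrected query:
SELECT p.name, COUNT(c.id) FROM departments p LEFT JOIN staff c ON c.dept_id = p.id GROUP BY p.name

Result:
name        | COUNT(c.id)
------------+------------
Engineering | 1          
Finance     | 0          
HR          | 1          
Legal       | 2          
Marketing   | 1          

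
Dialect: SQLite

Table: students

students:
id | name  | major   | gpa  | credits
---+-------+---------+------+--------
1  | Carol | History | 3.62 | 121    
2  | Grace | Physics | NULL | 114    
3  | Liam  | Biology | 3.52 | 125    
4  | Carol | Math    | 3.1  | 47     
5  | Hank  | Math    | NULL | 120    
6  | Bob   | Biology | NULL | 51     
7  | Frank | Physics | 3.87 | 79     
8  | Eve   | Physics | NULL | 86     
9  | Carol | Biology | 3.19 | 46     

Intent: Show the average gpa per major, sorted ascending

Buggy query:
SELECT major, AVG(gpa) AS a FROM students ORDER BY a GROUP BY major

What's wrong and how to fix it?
Bug: ORDER BY appears before GROUP BY; SQL clause order requires GROUP BY first

Fix: Reorder: SELECT … FROM … GROUP BY … ORDER BY …

Corrected query:
SELECT major, AVG(gpa) AS a FROM students GROUP BY major ORDER BY a

Result:
major   | a    
--------+------
Math    | 3.1  
Biology | 3.355
History | 3.62 
Physics | 3.87 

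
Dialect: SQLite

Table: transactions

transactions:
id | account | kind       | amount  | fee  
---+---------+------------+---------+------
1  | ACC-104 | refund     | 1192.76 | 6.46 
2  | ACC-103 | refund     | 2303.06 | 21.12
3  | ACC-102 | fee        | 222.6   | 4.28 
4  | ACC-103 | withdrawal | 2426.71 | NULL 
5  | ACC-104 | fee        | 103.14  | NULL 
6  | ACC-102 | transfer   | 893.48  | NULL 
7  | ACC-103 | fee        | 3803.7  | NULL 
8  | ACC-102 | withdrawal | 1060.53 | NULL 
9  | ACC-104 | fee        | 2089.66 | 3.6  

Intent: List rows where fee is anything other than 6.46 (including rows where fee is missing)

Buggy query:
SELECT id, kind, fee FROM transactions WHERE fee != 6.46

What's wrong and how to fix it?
Bug: 'fee != 6.46' is unknown when fee is NULL, so NULL rows are silently excluded

Fix: Add an explicit OR fee IS NULL to include the missing-value rows

Corrected query:
SELECT id, kind, fee FROM transactions WHERE fee != 6.46 OR fee IS NULL

Result:
id | kind       | fee  
---+------------+------
2  | refund     | 21.12
3  | fee        | 4.28 
4  | withdrawal | NULL 
5  | fee        | NULL 
6  | transfer   | NULL 
7  | fee        | NULL 
8  | withdrawal | NULL 
9  | fee        | 3.6  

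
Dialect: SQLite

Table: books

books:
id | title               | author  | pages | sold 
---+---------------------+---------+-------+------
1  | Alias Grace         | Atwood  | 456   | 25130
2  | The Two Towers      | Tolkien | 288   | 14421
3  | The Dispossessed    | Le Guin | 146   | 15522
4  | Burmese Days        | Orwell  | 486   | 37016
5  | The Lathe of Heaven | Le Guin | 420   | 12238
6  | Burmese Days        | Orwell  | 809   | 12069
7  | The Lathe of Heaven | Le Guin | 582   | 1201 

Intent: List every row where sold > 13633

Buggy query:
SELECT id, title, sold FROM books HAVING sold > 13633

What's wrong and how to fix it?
Bug: HAVING filters the output of aggregation, but this query has no GROUP BY and no aggregate functions, so SQLite rejects it (HAVING clause on a non-aggregate query); the condition here is per row

Fix: Replace HAVING with WHERE since the condition applies to individual rows

Corrected query:
SELECT id, title, sold FROM books WHERE sold > 13633

Result:
id | title            | sold 
---+------------------+------
1  | Alias Grace      | 25130
2  | The Two Towers   | 14421
3  | The Dispossessed | 15522
4  | Burmese Days     | 37016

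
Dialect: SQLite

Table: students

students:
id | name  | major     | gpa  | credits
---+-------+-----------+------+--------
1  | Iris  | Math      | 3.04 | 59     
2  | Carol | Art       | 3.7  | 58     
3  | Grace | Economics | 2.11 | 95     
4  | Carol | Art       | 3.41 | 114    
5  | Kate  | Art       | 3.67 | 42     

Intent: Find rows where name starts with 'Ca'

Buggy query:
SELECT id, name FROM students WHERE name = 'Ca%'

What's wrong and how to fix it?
Bug: Wildcards only work with LIKE; '=' treats '%' as a literal character

Fix: Replace '=' with LIKE so 'Ca%' is treated as a pattern

Corrected query:
SELECT id, name FROM students WHERE name LIKE 'Ca%'

Result:
id | name 
---+------
2  | Carol
4  | Carol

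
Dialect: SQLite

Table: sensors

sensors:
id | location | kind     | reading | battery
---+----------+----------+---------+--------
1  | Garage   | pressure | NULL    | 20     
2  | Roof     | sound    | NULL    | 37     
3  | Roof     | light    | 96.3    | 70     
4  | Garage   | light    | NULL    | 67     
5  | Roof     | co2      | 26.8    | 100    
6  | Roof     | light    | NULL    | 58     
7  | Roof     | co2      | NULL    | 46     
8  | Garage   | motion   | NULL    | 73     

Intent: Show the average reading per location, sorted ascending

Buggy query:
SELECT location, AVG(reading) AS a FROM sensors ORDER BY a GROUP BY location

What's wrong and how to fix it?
Bug: GROUP BY must precede ORDER BY

Fix: Reorder: SELECT … FROM … GROUP BY … ORDER BY …

Corrected query:
SELECT location, AVG(reading) AS a FROM sensors GROUP BY location ORDER BY a

Result:
location | a    
---------+------
Garage   | NULL 
Roof     | 61.55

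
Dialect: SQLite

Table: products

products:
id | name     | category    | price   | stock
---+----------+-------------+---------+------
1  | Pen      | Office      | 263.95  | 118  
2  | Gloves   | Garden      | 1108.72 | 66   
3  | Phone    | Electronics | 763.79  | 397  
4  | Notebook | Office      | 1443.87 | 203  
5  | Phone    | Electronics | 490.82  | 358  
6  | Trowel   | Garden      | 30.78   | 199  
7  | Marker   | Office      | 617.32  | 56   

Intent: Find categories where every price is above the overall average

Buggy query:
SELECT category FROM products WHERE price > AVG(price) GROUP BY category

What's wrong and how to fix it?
Bug: AVG() is an aggregate; it can't sit directly in WHERE

Fix: Compute the overall average in a scalar subquery and compare each group's MIN against it in HAVING

Corrected query:
SELECT category FROM products GROUP BY category HAVING MIN(price) > (SELECT AVG(price) FROM products)

Result:
(no rows)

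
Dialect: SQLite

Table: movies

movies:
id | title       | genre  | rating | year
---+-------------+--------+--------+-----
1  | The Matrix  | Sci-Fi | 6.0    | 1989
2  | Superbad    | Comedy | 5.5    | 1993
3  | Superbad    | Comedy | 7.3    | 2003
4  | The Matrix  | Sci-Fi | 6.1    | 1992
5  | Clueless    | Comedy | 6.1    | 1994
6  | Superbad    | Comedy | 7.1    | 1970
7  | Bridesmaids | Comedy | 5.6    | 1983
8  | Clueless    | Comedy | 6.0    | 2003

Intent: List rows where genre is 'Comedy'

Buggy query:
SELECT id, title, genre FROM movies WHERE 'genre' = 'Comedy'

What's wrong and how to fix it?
Bug: Single quotes denote string literals in SQL; the column name is being compared as a constant string

Fix: Reference the column as genre without single quotes

Corrected query:
SELECT id, title, genre FROM movies WHERE genre = 'Comedy'

Result:
id | title       | genre 
---+-------------+-------
2  | Superbad    | Comedy
3  | Superbad    | Comedy
5  | Clueless    | Comedy
6  | Superbad    | Comedy
7  | Bridesmaids | Comedy
8  | Clueless    | Comedy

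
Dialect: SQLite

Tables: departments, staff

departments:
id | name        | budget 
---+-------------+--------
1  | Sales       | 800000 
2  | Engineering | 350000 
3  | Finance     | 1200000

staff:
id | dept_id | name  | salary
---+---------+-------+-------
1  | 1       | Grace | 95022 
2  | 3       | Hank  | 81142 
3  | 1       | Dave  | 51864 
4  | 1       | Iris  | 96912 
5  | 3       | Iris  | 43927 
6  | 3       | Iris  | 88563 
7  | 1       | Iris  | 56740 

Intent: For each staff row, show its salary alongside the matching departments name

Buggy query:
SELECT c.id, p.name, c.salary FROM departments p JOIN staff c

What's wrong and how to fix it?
Bug: Missing join condition: each staff row is matched to all departments rows instead of just its own

Fix: Specify the join condition linking the foreign key to the parent id

Corrected query:
SELECT c.id, p.name, c.salary FROM departments p JOIN staff c ON c.dept_id = p.id

Result:
id | name    | salary
---+---------+-------
1  | Sales   | 95022 
2  | Finance | 81142 
3  | Sales   | 51864 
4  | Sales   | 96912 
5  | Finance | 43927 
6  | Finance | 88563 
7  | Sales   | 56740 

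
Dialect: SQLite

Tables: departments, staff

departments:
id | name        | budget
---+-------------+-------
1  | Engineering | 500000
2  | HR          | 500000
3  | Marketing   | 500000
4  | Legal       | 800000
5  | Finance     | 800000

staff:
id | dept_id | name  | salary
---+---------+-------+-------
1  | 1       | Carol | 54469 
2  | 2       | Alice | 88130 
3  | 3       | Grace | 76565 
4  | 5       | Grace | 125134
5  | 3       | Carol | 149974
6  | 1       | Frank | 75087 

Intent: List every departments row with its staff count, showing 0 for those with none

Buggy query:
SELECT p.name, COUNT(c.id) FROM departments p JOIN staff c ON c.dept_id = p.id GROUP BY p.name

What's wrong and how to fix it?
Bug: An inner join excludes parents with zero children

Fix: Switch to LEFT JOIN to retain unmatched parent rows

Corrected query:
SELECT p.name, COUNT(c.id) FROM departments p LEFT JOIN staff c ON c.dept_id = p.id GROUP BY p.name

Result:
name        | COUNT(c.id)
------------+------------
Engineering | 2          
Finance     | 1          
HR          | 1          
Legal       | 0          
Marketing   | 2          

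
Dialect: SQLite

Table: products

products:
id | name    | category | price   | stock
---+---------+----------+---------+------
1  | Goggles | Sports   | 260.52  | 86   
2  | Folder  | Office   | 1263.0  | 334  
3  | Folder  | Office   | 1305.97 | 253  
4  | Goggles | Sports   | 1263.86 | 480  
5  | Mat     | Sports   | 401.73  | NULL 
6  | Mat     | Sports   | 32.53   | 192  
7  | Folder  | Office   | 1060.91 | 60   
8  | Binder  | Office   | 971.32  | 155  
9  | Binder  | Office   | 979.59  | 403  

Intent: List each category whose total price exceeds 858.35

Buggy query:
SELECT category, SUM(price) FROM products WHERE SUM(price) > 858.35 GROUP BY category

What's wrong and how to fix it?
Bug: SUM(price) is an aggregate, but WHERE filters rows before aggregation

Fix: Use HAVING (which filters groups after aggregation) instead of WHERE

Corrected query:
SELECT category, SUM(price) FROM products GROUP BY category HAVING SUM(price) > 858.35

Result:
category | SUM(price)
---------+-----------
Office   | 5580.79   
Sports   | 1958.64   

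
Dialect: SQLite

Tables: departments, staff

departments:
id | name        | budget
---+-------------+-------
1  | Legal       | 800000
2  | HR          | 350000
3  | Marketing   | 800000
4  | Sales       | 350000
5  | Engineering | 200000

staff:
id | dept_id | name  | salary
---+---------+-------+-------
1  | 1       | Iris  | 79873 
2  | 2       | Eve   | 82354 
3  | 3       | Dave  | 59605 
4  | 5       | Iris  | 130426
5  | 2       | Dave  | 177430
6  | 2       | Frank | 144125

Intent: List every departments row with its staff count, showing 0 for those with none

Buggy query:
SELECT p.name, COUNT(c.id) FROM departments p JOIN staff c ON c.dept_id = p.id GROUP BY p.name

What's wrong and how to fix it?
Bug: INNER JOIN drops departments rows that have no matching staff rows

Fix: Use LEFT JOIN so parents without children still appear (COUNT(c.id) gives 0)

Corrected query:
SELECT p.name, COUNT(c.id) FROM departments p LEFT JOIN staff c ON c.dept_id = p.id GROUP BY p.name

Result:
name        | COUNT(c.id)
------------+------------
Engineering | 1          
HR          | 3          
Legal       | 1          
Marketing   | 1          
Sales       | 0          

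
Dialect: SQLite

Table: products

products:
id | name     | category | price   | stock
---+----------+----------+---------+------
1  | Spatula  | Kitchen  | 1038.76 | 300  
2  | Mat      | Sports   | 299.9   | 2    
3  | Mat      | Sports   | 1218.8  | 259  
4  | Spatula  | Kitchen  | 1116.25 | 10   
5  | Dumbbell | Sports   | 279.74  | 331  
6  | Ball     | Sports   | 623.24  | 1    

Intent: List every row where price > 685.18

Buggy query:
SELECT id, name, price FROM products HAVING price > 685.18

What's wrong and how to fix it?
Bug: This is a non-aggregate query (no GROUP BY, no aggregates), so in SQLite the HAVING clause is invalid here; a row-level condition belongs in WHERE

Fix: Use WHERE for row-level filtering

Corrected query:
SELECT id, name, price FROM products WHERE price > 685.18

Result:
id | name    | price  
---+---------+--------
1  | Spatula | 1038.76
3  | Mat     | 1218.8 
4  | Spatula | 1116.25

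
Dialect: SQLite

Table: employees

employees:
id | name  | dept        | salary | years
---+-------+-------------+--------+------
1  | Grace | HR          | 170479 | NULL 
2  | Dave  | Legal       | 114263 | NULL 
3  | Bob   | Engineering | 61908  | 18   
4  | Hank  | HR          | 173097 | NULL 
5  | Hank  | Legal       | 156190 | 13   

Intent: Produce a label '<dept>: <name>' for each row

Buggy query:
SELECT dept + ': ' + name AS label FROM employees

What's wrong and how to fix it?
Bug: '+' is numeric addition; on text columns SQLite converts them to 0 instead of concatenating

Fix: Use the || operator for string concatenation

Corrected query:
SELECT dept || ': ' || name AS label FROM employees

Result:
label           
----------------
HR: Grace       
Legal: Dave     
Engineering: Bob
HR: Hank        
Legal: Hank     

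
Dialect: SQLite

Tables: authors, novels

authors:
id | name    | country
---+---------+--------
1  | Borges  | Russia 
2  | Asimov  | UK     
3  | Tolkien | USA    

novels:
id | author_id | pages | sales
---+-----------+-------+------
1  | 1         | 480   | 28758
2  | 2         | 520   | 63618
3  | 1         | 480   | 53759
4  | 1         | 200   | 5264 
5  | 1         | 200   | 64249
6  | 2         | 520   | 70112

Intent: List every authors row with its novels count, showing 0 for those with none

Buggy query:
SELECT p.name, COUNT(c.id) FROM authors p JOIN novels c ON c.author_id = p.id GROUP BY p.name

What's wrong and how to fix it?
Bug: INNER JOIN drops authors rows that have no matching novels rows

Fix: Switch to LEFT JOIN to retain unmatched parent rows

Corrected query:
SELECT p.name, COUNT(c.id) FROM authors p LEFT JOIN novels c ON c.author_id = p.id GROUP BY p.name

Result:
name    | COUNT(c.id)
--------+------------
Asimov  | 2          
Borges  | 4          
Tolkien | 0          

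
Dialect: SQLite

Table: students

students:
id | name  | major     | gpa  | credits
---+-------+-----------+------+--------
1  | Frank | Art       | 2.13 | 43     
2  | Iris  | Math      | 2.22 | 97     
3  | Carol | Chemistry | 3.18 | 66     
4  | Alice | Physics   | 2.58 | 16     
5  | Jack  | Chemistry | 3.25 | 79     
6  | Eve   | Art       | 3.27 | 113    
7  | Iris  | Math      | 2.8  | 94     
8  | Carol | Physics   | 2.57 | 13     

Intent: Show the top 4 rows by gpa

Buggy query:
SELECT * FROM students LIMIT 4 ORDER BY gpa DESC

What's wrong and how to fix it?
Bug: ORDER BY cannot follow LIMIT; LIMIT is the final clause

Fix: Swap the clauses: ORDER BY first, then LIMIT

Corrected query:
SELECT * FROM students ORDER BY gpa DESC LIMIT 4

Result:
id | name  | major     | gpa  | credits
---+-------+-----------+------+--------
6  | Eve   | Art       | 3.27 | 113    
5  | Jack  | Chemistry | 3.25 | 79     
3  | Carol | Chemistry | 3.18 | 66     
7  | Iris  | Math      | 2.8  | 94     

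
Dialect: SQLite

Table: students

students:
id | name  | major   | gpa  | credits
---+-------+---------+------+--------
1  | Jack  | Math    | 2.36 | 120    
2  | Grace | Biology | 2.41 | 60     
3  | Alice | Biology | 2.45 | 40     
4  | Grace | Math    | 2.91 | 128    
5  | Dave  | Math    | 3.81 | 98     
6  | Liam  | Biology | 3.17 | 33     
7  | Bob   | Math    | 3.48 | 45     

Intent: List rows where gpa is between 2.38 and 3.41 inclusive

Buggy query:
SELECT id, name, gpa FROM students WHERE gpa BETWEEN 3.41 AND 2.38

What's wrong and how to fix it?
Bug: BETWEEN expects the lower bound first; with 3.41 AND 2.38 the range is empty

Fix: Swap the bounds so the smaller value comes first

Corrected query:
SELECT id, name, gpa FROM students WHERE gpa BETWEEN 2.38 AND 3.41

Result:
id | name  | gpa 
---+-------+-----
2  | Grace | 2.41
3  | Alice | 2.45
4  | Grace | 2.91
6  | Liam  | 3.17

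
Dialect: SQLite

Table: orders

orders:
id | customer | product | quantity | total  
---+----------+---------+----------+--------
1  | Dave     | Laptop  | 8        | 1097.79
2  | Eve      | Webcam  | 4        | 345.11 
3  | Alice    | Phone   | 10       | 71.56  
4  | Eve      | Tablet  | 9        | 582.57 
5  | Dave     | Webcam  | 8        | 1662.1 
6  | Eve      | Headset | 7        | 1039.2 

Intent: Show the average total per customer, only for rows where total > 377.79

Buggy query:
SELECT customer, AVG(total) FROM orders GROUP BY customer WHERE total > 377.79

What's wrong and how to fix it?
Bug: Row-level WHERE must come before GROUP BY in the clause order

Fix: Place WHERE between FROM and GROUP BY

Corrected query:
SELECT customer, AVG(total) FROM orders WHERE total > 377.79 GROUP BY customer

Result:
customer | AVG(total)
---------+-----------
Dave     | 1379.945  
Eve      | 810.885   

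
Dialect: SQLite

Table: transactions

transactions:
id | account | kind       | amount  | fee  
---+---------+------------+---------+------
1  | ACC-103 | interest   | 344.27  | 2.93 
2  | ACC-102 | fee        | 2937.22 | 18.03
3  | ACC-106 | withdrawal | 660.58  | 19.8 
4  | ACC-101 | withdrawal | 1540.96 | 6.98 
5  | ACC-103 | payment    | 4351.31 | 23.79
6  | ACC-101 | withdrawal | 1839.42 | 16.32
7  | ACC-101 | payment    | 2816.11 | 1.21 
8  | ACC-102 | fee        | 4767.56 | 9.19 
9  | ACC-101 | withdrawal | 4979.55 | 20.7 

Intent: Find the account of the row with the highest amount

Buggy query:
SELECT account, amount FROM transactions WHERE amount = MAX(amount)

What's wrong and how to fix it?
Bug: MAX(amount) is an aggregate and cannot be used directly in WHERE

Fix: Use a subquery: WHERE amount = (SELECT MAX(amount) FROM transactions)

Corrected query:
SELECT account, amount FROM transactions WHERE amount = (SELECT MAX(amount) FROM transactions)

Result:
account | amount 
--------+--------
ACC-101 | 4979.55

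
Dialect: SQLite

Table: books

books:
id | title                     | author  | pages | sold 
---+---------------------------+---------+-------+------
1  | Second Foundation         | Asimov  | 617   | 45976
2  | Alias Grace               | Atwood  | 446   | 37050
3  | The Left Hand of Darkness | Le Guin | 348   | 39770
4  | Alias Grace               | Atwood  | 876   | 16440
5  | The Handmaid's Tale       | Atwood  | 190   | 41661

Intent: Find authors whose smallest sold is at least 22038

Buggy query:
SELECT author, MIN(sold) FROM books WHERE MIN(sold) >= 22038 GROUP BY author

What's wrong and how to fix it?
Bug: MIN() in WHERE is a misuse of aggregate

Fix: Use HAVING for the per-group MIN condition

Corrected query:
SELECT author, MIN(sold) FROM books GROUP BY author HAVING MIN(sold) >= 22038

Result:
author  | MIN(sold)
--------+----------
Asimov  | 45976    
Le Guin | 39770    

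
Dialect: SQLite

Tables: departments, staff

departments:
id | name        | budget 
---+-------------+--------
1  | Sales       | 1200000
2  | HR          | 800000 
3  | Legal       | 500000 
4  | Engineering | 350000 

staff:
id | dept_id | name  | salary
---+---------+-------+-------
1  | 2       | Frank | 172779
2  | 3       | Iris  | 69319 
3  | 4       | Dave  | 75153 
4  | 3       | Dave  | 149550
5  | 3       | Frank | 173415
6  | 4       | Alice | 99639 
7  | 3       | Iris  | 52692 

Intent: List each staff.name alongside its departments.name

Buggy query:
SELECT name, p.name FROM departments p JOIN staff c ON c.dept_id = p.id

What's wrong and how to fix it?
Bug: 'name' exists in both joined tables, so the database can't tell which one is meant

Fix: Prefix ambiguous columns with the table alias

Corrected query:
SELECT c.name, p.name FROM departments p JOIN staff c ON c.dept_id = p.id

Result:
name  | name       
------+------------
Frank | HR         
Iris  | Legal      
Dave  | Engineering
Dave  | Legal      
Frank | Legal      
Alice | Engineering
Iris  | Legal      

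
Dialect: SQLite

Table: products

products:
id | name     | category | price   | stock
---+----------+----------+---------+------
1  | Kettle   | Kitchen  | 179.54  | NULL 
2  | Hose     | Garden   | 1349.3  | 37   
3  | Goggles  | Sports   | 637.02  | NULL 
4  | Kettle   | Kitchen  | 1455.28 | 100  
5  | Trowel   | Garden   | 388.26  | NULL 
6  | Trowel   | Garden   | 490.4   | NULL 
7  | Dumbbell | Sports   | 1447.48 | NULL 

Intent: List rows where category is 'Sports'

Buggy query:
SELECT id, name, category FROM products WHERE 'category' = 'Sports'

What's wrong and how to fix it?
Bug: 'category' in single quotes is a string literal, not the column; the comparison is literal-vs-literal and never true

Fix: Reference the column as category without single quotes

Corrected query:
SELECT id, name, category FROM products WHERE category = 'Sports'

Result:
id | name     | category
---+----------+---------
3  | Goggles  | Sports  
7  | Dumbbell | Sports  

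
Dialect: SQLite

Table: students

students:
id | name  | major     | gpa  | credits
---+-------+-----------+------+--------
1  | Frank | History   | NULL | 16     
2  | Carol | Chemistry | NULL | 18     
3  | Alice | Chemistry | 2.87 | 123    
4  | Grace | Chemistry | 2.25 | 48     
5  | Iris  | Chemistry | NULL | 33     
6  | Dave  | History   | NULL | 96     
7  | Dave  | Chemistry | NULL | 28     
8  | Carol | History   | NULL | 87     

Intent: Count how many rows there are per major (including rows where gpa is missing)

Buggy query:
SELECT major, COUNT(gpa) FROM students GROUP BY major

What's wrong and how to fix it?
Bug: COUNT(gpa) skips NULLs, so groups with missing gpa are undercounted

Fix: Use COUNT(*) to count all rows regardless of NULL

Corrected query:
SELECT major, COUNT(*) FROM students GROUP BY major

Result:
major     | COUNT(*)
----------+---------
Chemistry | 5       
History   | 3       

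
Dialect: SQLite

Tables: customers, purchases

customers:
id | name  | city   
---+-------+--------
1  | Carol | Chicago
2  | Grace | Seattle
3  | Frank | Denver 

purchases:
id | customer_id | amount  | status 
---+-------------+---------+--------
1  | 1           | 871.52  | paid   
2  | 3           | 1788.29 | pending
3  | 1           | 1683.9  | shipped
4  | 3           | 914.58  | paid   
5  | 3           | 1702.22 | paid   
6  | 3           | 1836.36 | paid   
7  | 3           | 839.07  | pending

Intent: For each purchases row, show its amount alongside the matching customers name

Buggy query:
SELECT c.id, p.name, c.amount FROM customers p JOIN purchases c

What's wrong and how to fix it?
Bug: Missing join condition: each purchases row is matched to all customers rows instead of just its own

Fix: Add ON c.customer_id = p.id to the JOIN

Corrected query:
SELECT c.id, p.name, c.amount FROM customers p JOIN purchases c ON c.customer_id = p.id

Result:
id | name  | amount 
---+-------+--------
1  | Carol | 871.52 
2  | Frank | 1788.29
3  | Carol | 1683.9 
4  | Frank | 914.58 
5  | Frank | 1702.22
6  | Frank | 1836.36
7  | Frank | 839.07 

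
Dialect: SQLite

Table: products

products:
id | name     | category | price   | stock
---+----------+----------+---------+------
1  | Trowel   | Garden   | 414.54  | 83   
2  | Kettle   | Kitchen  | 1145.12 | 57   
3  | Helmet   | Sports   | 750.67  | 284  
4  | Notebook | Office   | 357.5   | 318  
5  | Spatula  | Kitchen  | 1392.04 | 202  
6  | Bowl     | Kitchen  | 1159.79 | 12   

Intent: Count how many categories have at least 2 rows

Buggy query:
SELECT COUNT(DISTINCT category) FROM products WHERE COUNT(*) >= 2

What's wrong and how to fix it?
Bug: WHERE filters individual rows, not groups, so a group-level COUNT is invalid there

Fix: Group first with HAVING COUNT(*) >= 2, then COUNT the resulting groups

Corrected query:
SELECT COUNT(*) FROM (SELECT category FROM products GROUP BY category HAVING COUNT(*) >= 2)

Result:
COUNT(*)
--------
1       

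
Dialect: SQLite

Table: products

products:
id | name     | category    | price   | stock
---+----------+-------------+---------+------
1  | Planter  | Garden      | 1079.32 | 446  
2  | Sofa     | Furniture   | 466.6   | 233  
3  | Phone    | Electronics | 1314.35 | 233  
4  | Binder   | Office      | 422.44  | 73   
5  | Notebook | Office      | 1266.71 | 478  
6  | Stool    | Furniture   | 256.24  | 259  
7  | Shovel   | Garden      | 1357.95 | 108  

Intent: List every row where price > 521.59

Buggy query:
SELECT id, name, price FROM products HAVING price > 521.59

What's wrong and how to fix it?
Bug: This is a non-aggregate query (no GROUP BY, no aggregates), so in SQLite the HAVING clause is invalid here; a row-level condition belongs in WHERE

Fix: Use WHERE for row-level filtering

Corrected query:
SELECT id, name, price FROM products WHERE price > 521.59

Result:
id | name     | price  
---+----------+--------
1  | Planter  | 1079.32
3  | Phone    | 1314.35
5  | Notebook | 1266.71
7  | Shovel   | 1357.95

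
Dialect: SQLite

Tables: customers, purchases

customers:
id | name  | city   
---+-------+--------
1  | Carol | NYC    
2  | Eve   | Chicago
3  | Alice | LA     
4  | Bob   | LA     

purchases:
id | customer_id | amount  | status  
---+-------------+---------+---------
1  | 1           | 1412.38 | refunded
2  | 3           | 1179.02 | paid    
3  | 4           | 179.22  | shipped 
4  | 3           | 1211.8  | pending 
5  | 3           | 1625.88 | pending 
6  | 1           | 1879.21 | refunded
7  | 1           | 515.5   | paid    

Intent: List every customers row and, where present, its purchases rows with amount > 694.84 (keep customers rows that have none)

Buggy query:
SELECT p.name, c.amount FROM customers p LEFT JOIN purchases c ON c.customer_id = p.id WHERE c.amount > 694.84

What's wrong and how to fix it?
Bug: Filtering c.amount in WHERE discards the NULL rows produced by LEFT JOIN, turning it into an inner join

Fix: Move the right-table condition into the ON clause so unmatched parents are kept

Corrected query:
SELECT p.name, c.amount FROM customers p LEFT JOIN purchases c ON c.customer_id = p.id AND c.amount > 694.84

Result:
name  | amount 
------+--------
Carol | 1412.38
Carol | 1879.21
Eve   | NULL   
Alice | 1179.02
Alice | 1211.8 
Alice | 1625.88
Bob   | NULL   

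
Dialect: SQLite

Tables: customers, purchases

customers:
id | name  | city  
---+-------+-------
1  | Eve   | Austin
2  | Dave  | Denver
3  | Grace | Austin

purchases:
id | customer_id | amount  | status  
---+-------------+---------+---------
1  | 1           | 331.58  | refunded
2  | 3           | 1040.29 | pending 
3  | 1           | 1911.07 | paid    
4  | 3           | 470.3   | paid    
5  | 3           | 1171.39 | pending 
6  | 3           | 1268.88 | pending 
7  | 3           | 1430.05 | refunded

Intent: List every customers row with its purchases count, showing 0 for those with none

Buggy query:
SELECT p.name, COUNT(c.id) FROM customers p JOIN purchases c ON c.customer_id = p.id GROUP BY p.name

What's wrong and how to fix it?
Bug: An inner join excludes parents with zero children

Fix: Use LEFT JOIN so parents without children still appear (COUNT(c.id) gives 0)

Corrected query:
SELECT p.name, COUNT(c.id) FROM customers p LEFT JOIN purchases c ON c.customer_id = p.id GROUP BY p.name

Result:
name  | COUNT(c.id)
------+------------
Dave  | 0          
Eve   | 2          
Grace | 5          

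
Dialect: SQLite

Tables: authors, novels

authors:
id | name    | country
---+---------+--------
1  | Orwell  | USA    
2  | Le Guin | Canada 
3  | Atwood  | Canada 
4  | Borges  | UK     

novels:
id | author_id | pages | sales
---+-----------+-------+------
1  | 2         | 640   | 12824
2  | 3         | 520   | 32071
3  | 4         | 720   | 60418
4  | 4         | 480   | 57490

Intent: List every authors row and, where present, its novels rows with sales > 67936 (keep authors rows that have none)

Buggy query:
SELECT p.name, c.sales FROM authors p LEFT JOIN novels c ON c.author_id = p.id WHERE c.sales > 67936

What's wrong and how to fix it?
Bug: Filtering c.sales in WHERE discards the NULL rows produced by LEFT JOIN, turning it into an inner join

Fix: Put 'c.sales > 67936' in the JOIN's ON clause instead of WHERE

Corrected query:
SELECT p.name, c.sales FROM authors p LEFT JOIN novels c ON c.author_id = p.id AND c.sales > 67936

Result:
name    | sales
--------+------
Orwell  | NULL 
Le Guin | NULL 
Atwood  | NULL 
Borges  | NULL 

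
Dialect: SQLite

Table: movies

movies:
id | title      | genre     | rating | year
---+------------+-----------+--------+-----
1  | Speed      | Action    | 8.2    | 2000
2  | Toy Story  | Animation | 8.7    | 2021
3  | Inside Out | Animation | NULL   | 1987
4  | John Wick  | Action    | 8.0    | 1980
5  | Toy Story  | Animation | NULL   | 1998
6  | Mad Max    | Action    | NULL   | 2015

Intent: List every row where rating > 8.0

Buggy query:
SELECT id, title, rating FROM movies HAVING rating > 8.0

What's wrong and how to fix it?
Bug: HAVING filters the output of aggregation, but this query has no GROUP BY and no aggregate functions, so SQLite rejects it (HAVING clause on a non-aggregate query); the condition here is per row

Fix: Use WHERE for row-level filtering

Corrected query:
SELECT id, title, rating FROM movies WHERE rating > 8.0

Result:
id | title     | rating
---+-----------+-------
1  | Speed     | 8.2   
2  | Toy Story | 8.7   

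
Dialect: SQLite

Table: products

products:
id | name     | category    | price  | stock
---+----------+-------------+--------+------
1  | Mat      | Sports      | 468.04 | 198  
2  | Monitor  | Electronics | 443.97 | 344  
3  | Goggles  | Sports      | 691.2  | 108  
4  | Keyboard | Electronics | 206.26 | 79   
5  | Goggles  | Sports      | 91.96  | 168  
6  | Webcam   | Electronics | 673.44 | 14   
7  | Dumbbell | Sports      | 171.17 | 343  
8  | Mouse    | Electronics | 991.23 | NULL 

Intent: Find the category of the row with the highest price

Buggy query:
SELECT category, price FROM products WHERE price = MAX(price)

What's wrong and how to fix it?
Bug: MAX(price) is an aggregate and cannot be used directly in WHERE

Fix: Use a subquery: WHERE price = (SELECT MAX(price) FROM products)

Corrected query:
SELECT category, price FROM products WHERE price = (SELECT MAX(price) FROM products)

Result:
category    | price 
------------+-------
Electronics | 991.23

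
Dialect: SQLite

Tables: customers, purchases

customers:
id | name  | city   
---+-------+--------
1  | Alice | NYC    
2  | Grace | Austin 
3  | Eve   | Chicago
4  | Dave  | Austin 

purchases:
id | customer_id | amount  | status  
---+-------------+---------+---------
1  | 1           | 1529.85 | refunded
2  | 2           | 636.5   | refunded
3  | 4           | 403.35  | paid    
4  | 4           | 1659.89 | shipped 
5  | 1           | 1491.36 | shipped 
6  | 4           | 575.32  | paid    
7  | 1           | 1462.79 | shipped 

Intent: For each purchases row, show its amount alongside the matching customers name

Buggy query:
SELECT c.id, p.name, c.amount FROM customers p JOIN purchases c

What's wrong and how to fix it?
Bug: JOIN with no ON clause produces a cartesian product; every purchases row pairs with every customers row

Fix: Specify the join condition linking the foreign key to the parent id

Corrected query:
SELECT c.id, p.name, c.amount FROM customers p JOIN purchases c ON c.customer_id = p.id

Result:
id | name  | amount 
---+-------+--------
1  | Alice | 1529.85
2  | Grace | 636.5  
3  | Dave  | 403.35 
4  | Dave  | 1659.89
5  | Alice | 1491.36
6  | Dave  | 575.32 
7  | Alice | 1462.79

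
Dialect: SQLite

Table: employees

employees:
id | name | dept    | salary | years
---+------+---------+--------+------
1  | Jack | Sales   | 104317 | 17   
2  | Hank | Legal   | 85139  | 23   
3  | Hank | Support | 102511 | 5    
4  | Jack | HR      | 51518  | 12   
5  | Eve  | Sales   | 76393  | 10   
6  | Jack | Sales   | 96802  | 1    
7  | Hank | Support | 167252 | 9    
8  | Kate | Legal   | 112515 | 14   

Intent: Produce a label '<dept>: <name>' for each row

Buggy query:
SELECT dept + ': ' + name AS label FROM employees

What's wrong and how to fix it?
Bug: '+' is numeric addition; on text columns SQLite converts them to 0 instead of concatenating

Fix: Replace + with || to concatenate text

Corrected query:
SELECT dept || ': ' || name AS label FROM employees

Result:
label        
-------------
Sales: Jack  
Legal: Hank  
Support: Hank
HR: Jack     
Sales: Eve   
Sales: Jack  
Support: Hank
Legal: Kate  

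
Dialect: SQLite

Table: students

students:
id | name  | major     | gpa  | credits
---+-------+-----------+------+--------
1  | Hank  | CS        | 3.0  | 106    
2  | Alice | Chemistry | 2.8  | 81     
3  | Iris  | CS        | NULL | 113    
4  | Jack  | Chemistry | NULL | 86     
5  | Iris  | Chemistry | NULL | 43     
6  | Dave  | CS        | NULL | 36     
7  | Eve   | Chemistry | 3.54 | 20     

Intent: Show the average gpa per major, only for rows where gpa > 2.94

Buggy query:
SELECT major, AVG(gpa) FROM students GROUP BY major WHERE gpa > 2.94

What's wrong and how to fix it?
Bug: WHERE cannot follow GROUP BY

Fix: Place WHERE between FROM and GROUP BY

Corrected query:
SELECT major, AVG(gpa) FROM students WHERE gpa > 2.94 GROUP BY major

Result:
major     | AVG(gpa)
----------+---------
CS        | 3       
Chemistry | 3.54    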